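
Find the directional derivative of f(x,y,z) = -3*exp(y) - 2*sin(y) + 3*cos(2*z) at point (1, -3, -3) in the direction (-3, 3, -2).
-3*sqrt(22)*(2*exp(3)*cos(3) + 4*exp(3)*sin(6) + 3)*exp(-3)/22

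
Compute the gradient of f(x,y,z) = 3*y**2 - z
(0, 6*y, -1)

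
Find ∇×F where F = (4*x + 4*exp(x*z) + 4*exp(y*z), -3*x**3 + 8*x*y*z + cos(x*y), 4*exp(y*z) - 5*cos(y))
(-8*x*y + 4*z*exp(y*z) + 5*sin(y), 4*x*exp(x*z) + 4*y*exp(y*z), -9*x**2 + 8*y*z - y*sin(x*y) - 4*z*exp(y*z))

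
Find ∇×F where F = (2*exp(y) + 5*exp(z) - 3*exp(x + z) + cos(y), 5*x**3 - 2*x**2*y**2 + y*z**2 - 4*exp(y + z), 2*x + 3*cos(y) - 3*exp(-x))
(-2*y*z + 4*exp(y + z) - 3*sin(y), 5*exp(z) - 3*exp(x + z) - 2 - 3*exp(-x), 15*x**2 - 4*x*y**2 - 2*exp(y) + sin(y))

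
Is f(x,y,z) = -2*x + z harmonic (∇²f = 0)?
Yes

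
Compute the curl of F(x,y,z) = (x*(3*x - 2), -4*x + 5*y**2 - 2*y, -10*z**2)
(0, 0, -4)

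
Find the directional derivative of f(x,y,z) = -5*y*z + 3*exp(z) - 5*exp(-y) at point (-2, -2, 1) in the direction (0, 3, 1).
sqrt(10)*(-5 + 3*E + 15*exp(2))/10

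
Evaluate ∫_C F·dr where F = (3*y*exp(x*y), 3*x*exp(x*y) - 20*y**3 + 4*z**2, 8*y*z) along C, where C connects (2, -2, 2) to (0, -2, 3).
-37 - 3*exp(-4)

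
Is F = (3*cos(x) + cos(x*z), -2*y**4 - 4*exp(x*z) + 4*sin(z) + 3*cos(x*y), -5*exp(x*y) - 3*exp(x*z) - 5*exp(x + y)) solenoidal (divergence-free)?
No, ∇·F = -3*x*exp(x*z) - 3*x*sin(x*y) - 8*y**3 - z*sin(x*z) - 3*sin(x)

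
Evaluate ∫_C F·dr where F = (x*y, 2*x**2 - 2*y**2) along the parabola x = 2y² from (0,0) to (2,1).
38/15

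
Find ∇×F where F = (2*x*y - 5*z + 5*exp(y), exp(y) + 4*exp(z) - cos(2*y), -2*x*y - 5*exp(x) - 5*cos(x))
(-2*x - 4*exp(z), 2*y + 5*exp(x) - 5*sin(x) - 5, -2*x - 5*exp(y))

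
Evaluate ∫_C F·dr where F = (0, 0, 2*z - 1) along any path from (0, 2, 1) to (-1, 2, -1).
2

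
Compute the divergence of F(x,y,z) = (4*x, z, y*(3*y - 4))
4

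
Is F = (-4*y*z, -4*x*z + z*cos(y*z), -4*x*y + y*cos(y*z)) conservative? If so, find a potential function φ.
Yes, F is conservative. φ = -4*x*y*z + sin(y*z)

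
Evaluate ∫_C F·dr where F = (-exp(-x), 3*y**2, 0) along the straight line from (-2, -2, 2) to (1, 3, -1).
-exp(2) + exp(-1) + 35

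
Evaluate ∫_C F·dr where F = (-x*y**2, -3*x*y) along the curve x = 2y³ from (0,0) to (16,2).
-2112/5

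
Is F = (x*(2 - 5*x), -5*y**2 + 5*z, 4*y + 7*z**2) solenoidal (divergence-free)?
No, ∇·F = -10*x - 10*y + 14*z + 2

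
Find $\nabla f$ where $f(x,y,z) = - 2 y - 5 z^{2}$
(0, -2, -10*z)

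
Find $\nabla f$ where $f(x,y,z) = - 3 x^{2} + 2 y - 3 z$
(-6*x, 2, -3)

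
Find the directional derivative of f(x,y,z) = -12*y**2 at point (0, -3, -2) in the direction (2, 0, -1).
0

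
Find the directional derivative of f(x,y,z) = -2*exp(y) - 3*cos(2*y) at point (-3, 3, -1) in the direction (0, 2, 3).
4*sqrt(13)*(-exp(3) + 3*sin(6))/13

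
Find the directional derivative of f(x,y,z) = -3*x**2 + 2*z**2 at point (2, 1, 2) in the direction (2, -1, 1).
-8*sqrt(6)/3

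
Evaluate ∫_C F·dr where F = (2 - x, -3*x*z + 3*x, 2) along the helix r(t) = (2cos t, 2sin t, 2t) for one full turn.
4*pi*(5 - 6*pi)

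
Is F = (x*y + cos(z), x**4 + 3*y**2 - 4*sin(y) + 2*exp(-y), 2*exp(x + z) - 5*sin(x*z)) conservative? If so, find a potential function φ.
No, ∇×F = (0, 5*z*cos(x*z) - 2*exp(x + z) - sin(z), 4*x**3 - x) ≠ 0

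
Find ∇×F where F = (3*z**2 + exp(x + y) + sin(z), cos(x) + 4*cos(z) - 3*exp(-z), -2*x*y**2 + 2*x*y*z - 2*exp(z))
(-4*x*y + 2*x*z + 4*sin(z) - 3*exp(-z), 2*y**2 - 2*y*z + 6*z + cos(z), -exp(x + y) - sin(x))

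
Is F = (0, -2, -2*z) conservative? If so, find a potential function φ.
Yes, F is conservative. φ = -2*y - z**2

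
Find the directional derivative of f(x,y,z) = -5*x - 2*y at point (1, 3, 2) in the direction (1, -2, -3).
-sqrt(14)/14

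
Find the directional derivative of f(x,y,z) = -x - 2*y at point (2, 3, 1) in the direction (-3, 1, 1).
sqrt(11)/11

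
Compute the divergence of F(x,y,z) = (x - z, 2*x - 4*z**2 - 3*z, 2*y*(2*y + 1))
1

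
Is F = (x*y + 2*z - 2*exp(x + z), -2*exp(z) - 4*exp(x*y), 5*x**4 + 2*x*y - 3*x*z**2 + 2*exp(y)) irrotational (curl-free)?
No, ∇×F = (2*x + 2*exp(y) + 2*exp(z), -20*x**3 - 2*y + 3*z**2 - 2*exp(x + z) + 2, -x - 4*y*exp(x*y))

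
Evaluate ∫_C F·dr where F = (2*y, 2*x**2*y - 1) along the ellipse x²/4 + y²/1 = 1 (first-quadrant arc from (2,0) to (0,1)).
1 - pi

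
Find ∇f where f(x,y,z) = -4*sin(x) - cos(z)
(-4*cos(x), 0, sin(z))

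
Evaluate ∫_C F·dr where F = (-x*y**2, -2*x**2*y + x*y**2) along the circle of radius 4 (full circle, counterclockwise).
64*pi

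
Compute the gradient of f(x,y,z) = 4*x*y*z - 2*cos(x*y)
(2*y*(2*z + sin(x*y)), 2*x*(2*z + sin(x*y)), 4*x*y)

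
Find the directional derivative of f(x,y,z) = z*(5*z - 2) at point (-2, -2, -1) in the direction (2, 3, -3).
18*sqrt(22)/11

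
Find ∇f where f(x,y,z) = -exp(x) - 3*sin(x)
(-exp(x) - 3*cos(x), 0, 0)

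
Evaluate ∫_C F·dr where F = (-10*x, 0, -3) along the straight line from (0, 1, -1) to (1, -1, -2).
-2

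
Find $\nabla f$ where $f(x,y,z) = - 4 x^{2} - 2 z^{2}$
(-8*x, 0, -4*z)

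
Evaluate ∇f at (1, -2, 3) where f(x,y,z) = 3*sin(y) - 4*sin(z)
(0, 3*cos(2), -4*cos(3))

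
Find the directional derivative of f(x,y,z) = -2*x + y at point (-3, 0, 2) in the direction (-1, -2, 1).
0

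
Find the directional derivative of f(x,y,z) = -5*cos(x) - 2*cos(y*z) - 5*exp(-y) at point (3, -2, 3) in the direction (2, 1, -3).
sqrt(14)*(10*sin(3) - 18*sin(6) + 5*exp(2))/14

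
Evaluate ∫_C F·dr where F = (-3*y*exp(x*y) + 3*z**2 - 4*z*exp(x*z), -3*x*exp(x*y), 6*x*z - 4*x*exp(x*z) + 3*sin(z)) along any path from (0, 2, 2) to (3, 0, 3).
-4*exp(9) + 3*cos(2) - 3*cos(3) + 85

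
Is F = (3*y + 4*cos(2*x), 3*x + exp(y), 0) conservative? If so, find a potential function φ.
Yes, F is conservative. φ = 3*x*y + exp(y) + 2*sin(2*x)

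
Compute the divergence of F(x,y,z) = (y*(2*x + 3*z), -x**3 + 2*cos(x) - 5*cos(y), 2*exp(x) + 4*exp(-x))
2*y + 5*sin(y)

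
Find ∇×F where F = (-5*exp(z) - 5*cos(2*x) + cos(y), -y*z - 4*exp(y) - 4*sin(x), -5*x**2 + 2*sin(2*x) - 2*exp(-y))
(y + 2*exp(-y), 10*x - 5*exp(z) - 4*cos(2*x), sin(y) - 4*cos(x))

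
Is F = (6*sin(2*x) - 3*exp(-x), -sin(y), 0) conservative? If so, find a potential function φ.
Yes, F is conservative. φ = -3*cos(2*x) + cos(y) + 3*exp(-x)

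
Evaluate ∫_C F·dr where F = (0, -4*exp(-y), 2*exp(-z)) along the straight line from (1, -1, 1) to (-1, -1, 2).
-(2 - 2*E)*exp(-2)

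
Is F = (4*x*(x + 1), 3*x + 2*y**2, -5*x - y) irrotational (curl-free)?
No, ∇×F = (-1, 5, 3)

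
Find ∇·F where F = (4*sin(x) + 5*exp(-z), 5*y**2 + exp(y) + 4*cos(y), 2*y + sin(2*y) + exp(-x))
10*y + exp(y) - 4*sin(y) + 4*cos(x)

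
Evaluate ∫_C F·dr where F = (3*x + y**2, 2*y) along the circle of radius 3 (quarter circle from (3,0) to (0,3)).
-45/2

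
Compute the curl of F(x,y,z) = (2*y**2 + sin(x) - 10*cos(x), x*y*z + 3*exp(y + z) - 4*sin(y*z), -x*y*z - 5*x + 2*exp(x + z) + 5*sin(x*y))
(-x*y - x*z + 5*x*cos(x*y) + 4*y*cos(y*z) - 3*exp(y + z), y*z - 5*y*cos(x*y) - 2*exp(x + z) + 5, y*(z - 4))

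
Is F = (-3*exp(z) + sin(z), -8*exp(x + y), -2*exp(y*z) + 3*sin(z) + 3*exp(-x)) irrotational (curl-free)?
No, ∇×F = (-2*z*exp(y*z), -3*exp(z) + cos(z) + 3*exp(-x), -8*exp(x + y))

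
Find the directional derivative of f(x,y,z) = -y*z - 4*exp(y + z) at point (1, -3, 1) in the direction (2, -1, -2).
-5/3 + 4*exp(-2)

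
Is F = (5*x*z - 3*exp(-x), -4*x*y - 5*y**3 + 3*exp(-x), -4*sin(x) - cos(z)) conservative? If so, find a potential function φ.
No, ∇×F = (0, 5*x + 4*cos(x), -4*y - 3*exp(-x)) ≠ 0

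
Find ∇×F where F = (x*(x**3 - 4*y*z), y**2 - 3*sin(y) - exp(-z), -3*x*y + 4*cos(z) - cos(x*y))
(x*sin(x*y) - 3*x - exp(-z), y*(-4*x - sin(x*y) + 3), 4*x*z)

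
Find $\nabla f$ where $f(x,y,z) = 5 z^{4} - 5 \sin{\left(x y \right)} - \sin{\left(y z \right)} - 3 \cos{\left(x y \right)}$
(y*(3*sin(x*y) - 5*cos(x*y)), 3*x*sin(x*y) - 5*x*cos(x*y) - z*cos(y*z), -y*cos(y*z) + 20*z**3)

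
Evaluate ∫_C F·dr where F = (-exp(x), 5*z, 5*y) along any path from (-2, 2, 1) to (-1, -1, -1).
-5 - exp(-1) + exp(-2)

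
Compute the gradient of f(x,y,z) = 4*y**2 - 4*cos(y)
(0, 8*y + 4*sin(y), 0)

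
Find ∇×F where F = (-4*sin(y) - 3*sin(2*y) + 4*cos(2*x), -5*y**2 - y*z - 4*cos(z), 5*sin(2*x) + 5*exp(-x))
(y - 4*sin(z), -10*cos(2*x) + 5*exp(-x), 4*cos(y) + 6*cos(2*y))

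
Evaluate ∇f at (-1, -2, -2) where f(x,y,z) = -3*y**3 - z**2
(0, -36, 4)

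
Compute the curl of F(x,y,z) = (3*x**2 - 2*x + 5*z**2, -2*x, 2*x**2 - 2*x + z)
(0, -4*x + 10*z + 2, -2)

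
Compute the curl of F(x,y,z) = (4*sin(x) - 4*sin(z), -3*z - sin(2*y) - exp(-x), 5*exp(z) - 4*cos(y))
(4*sin(y) + 3, -4*cos(z), exp(-x))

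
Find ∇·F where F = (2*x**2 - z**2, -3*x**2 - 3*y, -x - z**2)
4*x - 2*z - 3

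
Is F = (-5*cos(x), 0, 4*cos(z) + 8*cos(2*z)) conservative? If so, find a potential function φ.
Yes, F is conservative. φ = -5*sin(x) + 4*sin(z) + 4*sin(2*z)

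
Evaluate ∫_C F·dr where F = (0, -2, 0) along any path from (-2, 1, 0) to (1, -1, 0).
4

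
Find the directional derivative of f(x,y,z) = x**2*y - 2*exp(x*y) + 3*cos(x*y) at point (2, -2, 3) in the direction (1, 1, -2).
-2*sqrt(6)/3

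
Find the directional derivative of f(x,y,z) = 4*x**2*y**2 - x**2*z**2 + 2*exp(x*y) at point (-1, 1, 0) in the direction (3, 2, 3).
sqrt(22)*(1 - 4*E)*exp(-1)/11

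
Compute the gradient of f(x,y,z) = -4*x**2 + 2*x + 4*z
(2 - 8*x, 0, 4)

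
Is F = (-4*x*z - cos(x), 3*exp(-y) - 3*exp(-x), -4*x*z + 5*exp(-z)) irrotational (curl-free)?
No, ∇×F = (0, -4*x + 4*z, 3*exp(-x))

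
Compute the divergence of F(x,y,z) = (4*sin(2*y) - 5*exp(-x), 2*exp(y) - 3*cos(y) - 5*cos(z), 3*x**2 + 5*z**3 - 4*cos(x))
15*z**2 + 2*exp(y) + 3*sin(y) + 5*exp(-x)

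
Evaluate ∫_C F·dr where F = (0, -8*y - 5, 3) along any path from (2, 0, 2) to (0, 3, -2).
-63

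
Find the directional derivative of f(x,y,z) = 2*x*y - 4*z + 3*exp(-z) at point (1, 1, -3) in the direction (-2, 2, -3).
3*sqrt(17)*(4 + 3*exp(3))/17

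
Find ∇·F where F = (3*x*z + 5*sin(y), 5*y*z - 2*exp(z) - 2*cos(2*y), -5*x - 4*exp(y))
8*z + 4*sin(2*y)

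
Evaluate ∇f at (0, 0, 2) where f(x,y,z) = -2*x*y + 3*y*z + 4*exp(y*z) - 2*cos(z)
(0, 14, 2*sin(2))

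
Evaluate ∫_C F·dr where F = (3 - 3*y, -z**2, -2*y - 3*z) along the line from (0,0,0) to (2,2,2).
-38/3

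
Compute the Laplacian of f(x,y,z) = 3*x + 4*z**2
8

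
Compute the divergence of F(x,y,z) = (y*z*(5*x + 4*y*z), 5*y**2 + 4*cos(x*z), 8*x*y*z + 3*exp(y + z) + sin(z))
8*x*y + 5*y*z + 10*y + 3*exp(y + z) + cos(z)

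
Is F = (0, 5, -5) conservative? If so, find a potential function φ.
Yes, F is conservative. φ = 5*y - 5*z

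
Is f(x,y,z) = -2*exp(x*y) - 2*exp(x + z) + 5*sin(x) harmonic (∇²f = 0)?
No, ∇²f = -2*x**2*exp(x*y) - 2*y**2*exp(x*y) - 4*exp(x + z) - 5*sin(x)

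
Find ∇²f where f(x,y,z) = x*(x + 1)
2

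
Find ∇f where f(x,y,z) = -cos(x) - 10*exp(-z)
(sin(x), 0, 10*exp(-z))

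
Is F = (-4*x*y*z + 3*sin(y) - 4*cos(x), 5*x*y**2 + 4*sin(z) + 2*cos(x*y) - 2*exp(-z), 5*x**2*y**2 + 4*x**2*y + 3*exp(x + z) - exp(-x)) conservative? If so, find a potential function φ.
No, ∇×F = (10*x**2*y + 4*x**2 - 4*cos(z) - 2*exp(-z), -10*x*y**2 - 12*x*y - 3*exp(x + z) - exp(-x), 4*x*z + 5*y**2 - 2*y*sin(x*y) - 3*cos(y)) ≠ 0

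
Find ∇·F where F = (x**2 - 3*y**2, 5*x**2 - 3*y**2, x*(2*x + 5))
2*x - 6*y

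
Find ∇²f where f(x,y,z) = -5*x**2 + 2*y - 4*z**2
-18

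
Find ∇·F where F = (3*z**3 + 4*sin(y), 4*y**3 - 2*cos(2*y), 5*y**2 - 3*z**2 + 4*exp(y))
12*y**2 - 6*z + 4*sin(2*y)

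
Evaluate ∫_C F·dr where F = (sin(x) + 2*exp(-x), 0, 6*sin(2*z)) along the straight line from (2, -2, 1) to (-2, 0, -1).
-4*sinh(2)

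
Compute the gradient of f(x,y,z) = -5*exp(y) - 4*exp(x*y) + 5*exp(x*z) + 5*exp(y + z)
(-4*y*exp(x*y) + 5*z*exp(x*z), -4*x*exp(x*y) - 5*exp(y) + 5*exp(y + z), 5*x*exp(x*z) + 5*exp(y + z))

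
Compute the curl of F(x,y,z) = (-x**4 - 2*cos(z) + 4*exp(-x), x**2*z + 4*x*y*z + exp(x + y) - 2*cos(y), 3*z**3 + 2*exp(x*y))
(x*(-x - 4*y + 2*exp(x*y)), -2*y*exp(x*y) + 2*sin(z), 2*x*z + 4*y*z + exp(x + y))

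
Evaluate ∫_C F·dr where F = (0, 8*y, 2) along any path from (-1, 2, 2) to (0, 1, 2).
-12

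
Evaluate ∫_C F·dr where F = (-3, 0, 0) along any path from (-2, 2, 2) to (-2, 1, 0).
0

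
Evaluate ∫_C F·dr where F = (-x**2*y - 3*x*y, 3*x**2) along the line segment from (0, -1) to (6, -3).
234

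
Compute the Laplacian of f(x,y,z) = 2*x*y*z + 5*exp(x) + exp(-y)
5*exp(x) + exp(-y)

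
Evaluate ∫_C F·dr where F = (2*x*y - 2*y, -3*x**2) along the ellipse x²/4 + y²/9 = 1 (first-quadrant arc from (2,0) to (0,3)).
-32 + 3*pi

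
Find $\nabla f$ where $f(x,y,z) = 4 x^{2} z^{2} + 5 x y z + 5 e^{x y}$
(8*x*z**2 + 5*y*z + 5*y*exp(x*y), 5*x*(z + exp(x*y)), x*(8*x*z + 5*y))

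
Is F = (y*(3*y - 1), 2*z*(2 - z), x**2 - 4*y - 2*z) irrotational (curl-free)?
No, ∇×F = (4*z - 8, -2*x, 1 - 6*y)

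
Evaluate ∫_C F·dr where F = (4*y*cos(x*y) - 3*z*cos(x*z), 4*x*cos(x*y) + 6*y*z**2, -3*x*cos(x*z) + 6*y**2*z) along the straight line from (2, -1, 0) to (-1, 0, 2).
7*sin(2)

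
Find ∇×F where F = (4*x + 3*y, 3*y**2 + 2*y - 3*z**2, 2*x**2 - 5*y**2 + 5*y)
(-10*y + 6*z + 5, -4*x, -3)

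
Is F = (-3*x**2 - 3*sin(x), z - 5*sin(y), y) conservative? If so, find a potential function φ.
Yes, F is conservative. φ = -x**3 + y*z + 3*cos(x) + 5*cos(y)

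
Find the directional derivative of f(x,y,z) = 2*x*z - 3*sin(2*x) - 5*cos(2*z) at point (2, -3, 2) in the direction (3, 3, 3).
2*sqrt(3)*(5*sin(4) - 3*cos(4) + 4)/3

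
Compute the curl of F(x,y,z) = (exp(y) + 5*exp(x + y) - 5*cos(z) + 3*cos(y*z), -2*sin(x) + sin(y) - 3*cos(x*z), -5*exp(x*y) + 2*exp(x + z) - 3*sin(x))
(-x*(5*exp(x*y) + 3*sin(x*z)), 5*y*exp(x*y) - 3*y*sin(y*z) - 2*exp(x + z) + 5*sin(z) + 3*cos(x), 3*z*sin(x*z) + 3*z*sin(y*z) - exp(y) - 5*exp(x + y) - 2*cos(x))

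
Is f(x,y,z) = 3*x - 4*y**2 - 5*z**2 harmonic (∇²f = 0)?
No, ∇²f = -18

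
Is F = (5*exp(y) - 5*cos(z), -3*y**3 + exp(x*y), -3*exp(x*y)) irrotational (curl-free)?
No, ∇×F = (-3*x*exp(x*y), 3*y*exp(x*y) + 5*sin(z), y*exp(x*y) - 5*exp(y))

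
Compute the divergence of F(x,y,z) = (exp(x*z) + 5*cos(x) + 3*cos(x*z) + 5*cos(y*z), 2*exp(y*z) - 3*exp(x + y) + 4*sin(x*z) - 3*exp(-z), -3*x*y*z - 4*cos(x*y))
-3*x*y + z*exp(x*z) + 2*z*exp(y*z) - 3*z*sin(x*z) - 3*exp(x + y) - 5*sin(x)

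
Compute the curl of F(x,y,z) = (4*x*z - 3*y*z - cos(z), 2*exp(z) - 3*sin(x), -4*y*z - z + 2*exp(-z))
(-4*z - 2*exp(z), 4*x - 3*y + sin(z), 3*z - 3*cos(x))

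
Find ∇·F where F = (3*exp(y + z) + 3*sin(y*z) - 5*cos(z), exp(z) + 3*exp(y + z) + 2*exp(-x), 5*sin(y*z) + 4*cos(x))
5*y*cos(y*z) + 3*exp(y + z)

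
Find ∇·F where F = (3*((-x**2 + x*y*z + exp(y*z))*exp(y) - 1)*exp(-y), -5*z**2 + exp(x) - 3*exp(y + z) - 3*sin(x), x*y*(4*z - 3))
4*x*y - 6*x + 3*y*z - 3*exp(y + z)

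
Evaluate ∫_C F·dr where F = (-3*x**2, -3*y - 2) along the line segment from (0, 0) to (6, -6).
-258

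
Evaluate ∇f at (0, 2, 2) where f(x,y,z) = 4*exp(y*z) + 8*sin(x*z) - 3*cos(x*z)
(16, 8*exp(4), 8*exp(4))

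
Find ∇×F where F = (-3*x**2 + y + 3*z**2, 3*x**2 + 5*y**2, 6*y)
(6, 6*z, 6*x - 1)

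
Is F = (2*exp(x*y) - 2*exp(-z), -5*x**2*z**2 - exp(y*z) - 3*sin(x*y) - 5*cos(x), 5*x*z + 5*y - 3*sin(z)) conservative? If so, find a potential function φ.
No, ∇×F = (10*x**2*z + y*exp(y*z) + 5, -5*z + 2*exp(-z), -10*x*z**2 - 2*x*exp(x*y) - 3*y*cos(x*y) + 5*sin(x)) ≠ 0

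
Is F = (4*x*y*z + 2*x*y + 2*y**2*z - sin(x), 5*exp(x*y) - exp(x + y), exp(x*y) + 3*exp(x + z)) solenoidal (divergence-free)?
No, ∇·F = 5*x*exp(x*y) + 4*y*z + 2*y - exp(x + y) + 3*exp(x + z) - cos(x)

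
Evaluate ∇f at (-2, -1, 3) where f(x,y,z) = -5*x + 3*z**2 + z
(-5, 0, 19)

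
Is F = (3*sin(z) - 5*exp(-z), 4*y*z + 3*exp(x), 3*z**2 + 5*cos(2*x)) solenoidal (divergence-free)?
No, ∇·F = 10*z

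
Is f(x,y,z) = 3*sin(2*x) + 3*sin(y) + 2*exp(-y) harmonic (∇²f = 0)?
No, ∇²f = -12*sin(2*x) - 3*sin(y) + 2*exp(-y)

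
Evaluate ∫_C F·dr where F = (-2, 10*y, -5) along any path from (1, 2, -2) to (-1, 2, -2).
4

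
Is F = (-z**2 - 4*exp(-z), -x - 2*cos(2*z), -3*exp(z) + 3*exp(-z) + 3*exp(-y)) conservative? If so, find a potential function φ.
No, ∇×F = (-4*sin(2*z) - 3*exp(-y), -2*z + 4*exp(-z), -1) ≠ 0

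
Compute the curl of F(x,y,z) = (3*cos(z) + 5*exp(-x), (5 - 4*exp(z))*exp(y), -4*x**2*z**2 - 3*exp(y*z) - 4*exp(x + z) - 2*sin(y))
(-3*z*exp(y*z) + 4*exp(y + z) - 2*cos(y), 8*x*z**2 + 4*exp(x + z) - 3*sin(z), 0)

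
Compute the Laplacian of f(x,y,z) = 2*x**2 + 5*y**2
14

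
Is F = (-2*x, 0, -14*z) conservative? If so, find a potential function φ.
Yes, F is conservative. φ = -x**2 - 7*z**2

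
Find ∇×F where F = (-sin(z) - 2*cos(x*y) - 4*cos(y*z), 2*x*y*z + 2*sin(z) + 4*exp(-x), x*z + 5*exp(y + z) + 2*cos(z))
(-2*x*y + 5*exp(y + z) - 2*cos(z), 4*y*sin(y*z) - z - cos(z), -2*x*sin(x*y) + 2*y*z - 4*z*sin(y*z) - 4*exp(-x))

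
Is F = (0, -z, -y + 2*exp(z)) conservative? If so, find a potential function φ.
Yes, F is conservative. φ = -y*z + 2*exp(z)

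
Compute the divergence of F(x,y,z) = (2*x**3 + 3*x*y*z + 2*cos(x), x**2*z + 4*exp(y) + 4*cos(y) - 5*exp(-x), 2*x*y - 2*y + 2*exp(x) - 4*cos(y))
6*x**2 + 3*y*z + 4*exp(y) - 2*sin(x) - 4*sin(y)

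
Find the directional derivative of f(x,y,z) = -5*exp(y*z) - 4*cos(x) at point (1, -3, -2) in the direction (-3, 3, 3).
sqrt(3)*(-4*sin(1) + 25*exp(6))/3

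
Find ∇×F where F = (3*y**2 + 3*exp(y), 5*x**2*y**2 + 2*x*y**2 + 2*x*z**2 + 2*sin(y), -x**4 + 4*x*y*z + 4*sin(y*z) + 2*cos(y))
(4*z*cos(y*z) - 2*sin(y), 4*x**3 - 4*y*z, 10*x*y**2 + 2*y**2 - 6*y + 2*z**2 - 3*exp(y))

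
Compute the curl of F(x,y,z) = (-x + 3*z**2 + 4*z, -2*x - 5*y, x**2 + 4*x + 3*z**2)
(0, -2*x + 6*z, -2)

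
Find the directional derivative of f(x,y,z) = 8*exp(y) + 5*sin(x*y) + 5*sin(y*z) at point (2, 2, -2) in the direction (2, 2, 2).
4*sqrt(3)*(5*cos(4) + 2*exp(2))/3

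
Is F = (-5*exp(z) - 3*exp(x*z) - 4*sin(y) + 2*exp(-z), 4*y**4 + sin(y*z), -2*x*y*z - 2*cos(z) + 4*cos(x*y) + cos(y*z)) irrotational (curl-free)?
No, ∇×F = (-2*x*z - 4*x*sin(x*y) - y*cos(y*z) - z*sin(y*z), -3*x*exp(x*z) + 2*y*z + 4*y*sin(x*y) - 5*exp(z) - 2*exp(-z), 4*cos(y))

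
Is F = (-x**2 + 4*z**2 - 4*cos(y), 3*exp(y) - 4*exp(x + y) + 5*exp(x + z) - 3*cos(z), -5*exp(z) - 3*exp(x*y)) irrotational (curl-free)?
No, ∇×F = (-3*x*exp(x*y) - 5*exp(x + z) - 3*sin(z), 3*y*exp(x*y) + 8*z, -4*exp(x + y) + 5*exp(x + z) - 4*sin(y))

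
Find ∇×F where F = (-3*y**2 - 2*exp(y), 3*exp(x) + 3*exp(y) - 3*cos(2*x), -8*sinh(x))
(0, 8*cosh(x), 6*y + 3*exp(x) + 2*exp(y) + 6*sin(2*x))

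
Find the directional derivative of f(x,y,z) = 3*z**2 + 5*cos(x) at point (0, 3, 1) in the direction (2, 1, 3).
9*sqrt(14)/7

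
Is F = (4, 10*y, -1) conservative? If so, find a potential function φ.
Yes, F is conservative. φ = 4*x + 5*y**2 - z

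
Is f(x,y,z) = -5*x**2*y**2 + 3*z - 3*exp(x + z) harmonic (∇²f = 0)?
No, ∇²f = -10*x**2 - 10*y**2 - 6*exp(x + z)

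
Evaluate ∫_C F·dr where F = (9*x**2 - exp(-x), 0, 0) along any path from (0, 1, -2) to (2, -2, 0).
exp(-2) + 23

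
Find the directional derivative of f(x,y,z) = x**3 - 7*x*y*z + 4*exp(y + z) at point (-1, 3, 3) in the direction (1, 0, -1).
sqrt(2)*(-4*exp(6) - 81)/2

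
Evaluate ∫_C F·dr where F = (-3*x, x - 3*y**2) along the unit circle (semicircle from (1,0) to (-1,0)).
pi/2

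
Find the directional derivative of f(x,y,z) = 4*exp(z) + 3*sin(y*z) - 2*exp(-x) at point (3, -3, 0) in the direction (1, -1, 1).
sqrt(3)*(2 - 5*exp(3))*exp(-3)/3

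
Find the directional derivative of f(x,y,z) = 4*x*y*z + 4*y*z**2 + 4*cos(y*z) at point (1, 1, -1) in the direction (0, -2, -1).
4*sqrt(5)*(sin(1) + 1)/5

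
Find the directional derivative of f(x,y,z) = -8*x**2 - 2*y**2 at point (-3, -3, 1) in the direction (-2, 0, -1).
-96*sqrt(5)/5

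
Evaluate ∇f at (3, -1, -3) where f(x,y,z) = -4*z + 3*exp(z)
(0, 0, -4 + 3*exp(-3))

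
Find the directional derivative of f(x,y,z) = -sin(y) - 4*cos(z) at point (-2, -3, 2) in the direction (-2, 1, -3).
-sqrt(14)*(cos(3) + 12*sin(2))/14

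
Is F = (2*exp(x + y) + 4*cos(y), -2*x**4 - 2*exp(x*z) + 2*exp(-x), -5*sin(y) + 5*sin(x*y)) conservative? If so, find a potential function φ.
No, ∇×F = (2*x*exp(x*z) + 5*x*cos(x*y) - 5*cos(y), -5*y*cos(x*y), 2*((-4*x**3 - z*exp(x*z) - exp(x + y) + 2*sin(y))*exp(x) - 1)*exp(-x)) ≠ 0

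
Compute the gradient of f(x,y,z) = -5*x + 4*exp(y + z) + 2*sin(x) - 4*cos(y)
(2*cos(x) - 5, 4*exp(y + z) + 4*sin(y), 4*exp(y + z))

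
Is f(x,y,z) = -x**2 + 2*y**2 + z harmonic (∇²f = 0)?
No, ∇²f = 2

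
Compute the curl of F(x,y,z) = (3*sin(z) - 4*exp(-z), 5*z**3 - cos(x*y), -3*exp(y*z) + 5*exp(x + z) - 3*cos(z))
(3*z*(-5*z - exp(y*z)), -5*exp(x + z) + 3*cos(z) + 4*exp(-z), y*sin(x*y))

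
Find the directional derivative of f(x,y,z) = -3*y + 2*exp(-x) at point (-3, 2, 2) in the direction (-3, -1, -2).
3*sqrt(14)*(1 + 2*exp(3))/14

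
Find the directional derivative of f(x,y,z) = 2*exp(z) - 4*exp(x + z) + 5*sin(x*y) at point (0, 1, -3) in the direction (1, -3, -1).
sqrt(11)*(-2 + 5*exp(3))*exp(-3)/11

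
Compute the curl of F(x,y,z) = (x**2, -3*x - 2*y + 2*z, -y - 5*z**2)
(-3, 0, -3)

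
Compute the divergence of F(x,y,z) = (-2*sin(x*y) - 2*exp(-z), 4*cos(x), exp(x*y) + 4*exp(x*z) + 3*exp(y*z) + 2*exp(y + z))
4*x*exp(x*z) + 3*y*exp(y*z) - 2*y*cos(x*y) + 2*exp(y + z)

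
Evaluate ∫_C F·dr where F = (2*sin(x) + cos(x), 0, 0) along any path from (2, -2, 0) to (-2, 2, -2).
-2*sin(2)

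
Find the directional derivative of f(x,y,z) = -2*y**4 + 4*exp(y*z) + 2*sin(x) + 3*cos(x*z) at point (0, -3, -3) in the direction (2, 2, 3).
4*sqrt(17)*(109 - 15*exp(9))/17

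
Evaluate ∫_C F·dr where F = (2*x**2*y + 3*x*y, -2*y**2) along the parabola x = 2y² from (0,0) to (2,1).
914/105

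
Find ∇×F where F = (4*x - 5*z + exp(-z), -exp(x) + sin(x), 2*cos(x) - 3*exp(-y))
(3*exp(-y), 2*sin(x) - 5 - exp(-z), -exp(x) + cos(x))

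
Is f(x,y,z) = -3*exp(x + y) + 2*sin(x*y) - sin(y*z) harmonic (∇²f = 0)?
No, ∇²f = -2*x**2*sin(x*y) - 2*y**2*sin(x*y) + y**2*sin(y*z) + z**2*sin(y*z) - 6*exp(x + y)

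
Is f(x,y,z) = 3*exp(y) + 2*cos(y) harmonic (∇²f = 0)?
No, ∇²f = 3*exp(y) - 2*cos(y)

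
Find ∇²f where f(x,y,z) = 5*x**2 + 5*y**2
20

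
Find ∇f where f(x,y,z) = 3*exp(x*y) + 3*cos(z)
(3*y*exp(x*y), 3*x*exp(x*y), -3*sin(z))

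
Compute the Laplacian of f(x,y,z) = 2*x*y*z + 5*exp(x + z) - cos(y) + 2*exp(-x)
10*exp(x + z) + cos(y) + 2*exp(-x)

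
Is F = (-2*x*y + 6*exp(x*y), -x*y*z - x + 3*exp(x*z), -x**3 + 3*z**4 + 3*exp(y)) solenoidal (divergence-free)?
No, ∇·F = -x*z + 6*y*exp(x*y) - 2*y + 12*z**3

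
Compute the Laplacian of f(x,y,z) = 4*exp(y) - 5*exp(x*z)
-5*x**2*exp(x*z) - 5*z**2*exp(x*z) + 4*exp(y)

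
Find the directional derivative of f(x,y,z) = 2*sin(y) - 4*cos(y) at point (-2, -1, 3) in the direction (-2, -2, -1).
-4*cos(1)/3 + 8*sin(1)/3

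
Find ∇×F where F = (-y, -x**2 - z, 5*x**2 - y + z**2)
(0, -10*x, 1 - 2*x)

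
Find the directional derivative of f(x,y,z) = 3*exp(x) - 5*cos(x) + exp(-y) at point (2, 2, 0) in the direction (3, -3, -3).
sqrt(3)*(1 + 5*exp(2)*sin(2) + 3*exp(4))*exp(-2)/3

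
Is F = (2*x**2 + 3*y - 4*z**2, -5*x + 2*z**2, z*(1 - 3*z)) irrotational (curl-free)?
No, ∇×F = (-4*z, -8*z, -8)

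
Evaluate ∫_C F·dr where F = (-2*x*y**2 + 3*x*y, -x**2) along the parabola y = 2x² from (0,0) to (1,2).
-5/6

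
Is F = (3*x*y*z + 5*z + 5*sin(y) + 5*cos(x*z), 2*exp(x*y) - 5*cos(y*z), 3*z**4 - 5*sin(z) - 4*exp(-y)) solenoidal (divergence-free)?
No, ∇·F = 2*x*exp(x*y) + 3*y*z + 12*z**3 - 5*z*sin(x*z) + 5*z*sin(y*z) - 5*cos(z)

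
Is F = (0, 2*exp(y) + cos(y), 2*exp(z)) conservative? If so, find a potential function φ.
Yes, F is conservative. φ = 2*exp(y) + 2*exp(z) + sin(y)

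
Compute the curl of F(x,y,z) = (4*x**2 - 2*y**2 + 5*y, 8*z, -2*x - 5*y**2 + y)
(-10*y - 7, 2, 4*y - 5)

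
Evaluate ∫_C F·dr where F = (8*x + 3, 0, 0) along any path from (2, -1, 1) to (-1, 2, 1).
-21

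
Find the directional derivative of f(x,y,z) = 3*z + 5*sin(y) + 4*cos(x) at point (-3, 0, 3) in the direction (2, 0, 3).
sqrt(13)*(8*sin(3) + 9)/13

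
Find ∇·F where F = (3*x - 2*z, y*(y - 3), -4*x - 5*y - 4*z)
2*y - 4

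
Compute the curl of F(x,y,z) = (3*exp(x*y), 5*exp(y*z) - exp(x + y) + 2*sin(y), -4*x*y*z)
(-4*x*z - 5*y*exp(y*z), 4*y*z, -3*x*exp(x*y) - exp(x + y))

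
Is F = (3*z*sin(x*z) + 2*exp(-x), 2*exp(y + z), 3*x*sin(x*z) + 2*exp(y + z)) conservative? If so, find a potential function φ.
Yes, F is conservative. φ = 2*exp(y + z) - 3*cos(x*z) - 2*exp(-x)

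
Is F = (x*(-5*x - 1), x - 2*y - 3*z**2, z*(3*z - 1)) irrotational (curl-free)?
No, ∇×F = (6*z, 0, 1)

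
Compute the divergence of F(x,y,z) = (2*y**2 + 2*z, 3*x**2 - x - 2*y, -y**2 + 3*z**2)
6*z - 2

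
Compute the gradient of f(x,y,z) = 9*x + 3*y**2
(9, 6*y, 0)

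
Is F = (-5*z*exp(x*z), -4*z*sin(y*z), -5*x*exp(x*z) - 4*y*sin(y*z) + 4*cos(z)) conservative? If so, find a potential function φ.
Yes, F is conservative. φ = -5*exp(x*z) + 4*sin(z) + 4*cos(y*z)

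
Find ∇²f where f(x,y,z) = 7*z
0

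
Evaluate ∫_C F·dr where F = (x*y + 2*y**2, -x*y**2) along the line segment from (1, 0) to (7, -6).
450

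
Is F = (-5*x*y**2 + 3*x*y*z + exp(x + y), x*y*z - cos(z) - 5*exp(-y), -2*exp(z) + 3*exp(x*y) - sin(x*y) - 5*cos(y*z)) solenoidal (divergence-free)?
No, ∇·F = x*z - 5*y**2 + 3*y*z + 5*y*sin(y*z) - 2*exp(z) + exp(x + y) + 5*exp(-y)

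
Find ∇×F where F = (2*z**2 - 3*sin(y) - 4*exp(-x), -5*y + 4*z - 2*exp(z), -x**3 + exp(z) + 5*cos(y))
(2*exp(z) - 5*sin(y) - 4, 3*x**2 + 4*z, 3*cos(y))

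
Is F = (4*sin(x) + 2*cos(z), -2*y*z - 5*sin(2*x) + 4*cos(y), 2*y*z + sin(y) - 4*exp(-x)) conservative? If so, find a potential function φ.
No, ∇×F = (2*y + 2*z + cos(y), -2*sin(z) - 4*exp(-x), -10*cos(2*x)) ≠ 0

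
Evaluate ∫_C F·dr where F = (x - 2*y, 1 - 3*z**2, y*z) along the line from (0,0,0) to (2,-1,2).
17/3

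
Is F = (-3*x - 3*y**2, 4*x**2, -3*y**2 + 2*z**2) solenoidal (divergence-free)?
No, ∇·F = 4*z - 3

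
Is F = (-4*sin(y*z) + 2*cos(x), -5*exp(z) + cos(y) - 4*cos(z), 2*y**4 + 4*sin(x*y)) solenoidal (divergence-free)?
No, ∇·F = -2*sin(x) - sin(y)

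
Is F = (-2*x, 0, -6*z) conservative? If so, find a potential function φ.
Yes, F is conservative. φ = -x**2 - 3*z**2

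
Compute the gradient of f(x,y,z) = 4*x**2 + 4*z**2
(8*x, 0, 8*z)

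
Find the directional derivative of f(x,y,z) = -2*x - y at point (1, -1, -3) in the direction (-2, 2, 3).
2*sqrt(17)/17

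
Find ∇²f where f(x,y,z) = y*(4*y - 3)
8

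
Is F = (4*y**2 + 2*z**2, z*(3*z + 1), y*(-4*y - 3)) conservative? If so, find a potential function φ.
No, ∇×F = (-8*y - 6*z - 4, 4*z, -8*y) ≠ 0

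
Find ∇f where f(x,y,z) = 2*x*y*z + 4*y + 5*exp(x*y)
(y*(2*z + 5*exp(x*y)), 2*x*z + 5*x*exp(x*y) + 4, 2*x*y)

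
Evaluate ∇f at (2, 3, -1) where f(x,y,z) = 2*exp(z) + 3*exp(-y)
(0, -3*exp(-3), 2*exp(-1))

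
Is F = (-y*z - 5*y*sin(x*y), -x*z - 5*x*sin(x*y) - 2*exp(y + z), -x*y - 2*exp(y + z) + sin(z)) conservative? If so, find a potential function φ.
Yes, F is conservative. φ = -x*y*z - 2*exp(y + z) - cos(z) + 5*cos(x*y)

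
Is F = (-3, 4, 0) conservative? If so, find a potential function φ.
Yes, F is conservative. φ = -3*x + 4*y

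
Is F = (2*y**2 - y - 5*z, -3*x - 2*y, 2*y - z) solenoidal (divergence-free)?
No, ∇·F = -3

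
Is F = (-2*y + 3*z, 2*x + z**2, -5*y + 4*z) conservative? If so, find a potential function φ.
No, ∇×F = (-2*z - 5, 3, 4) ≠ 0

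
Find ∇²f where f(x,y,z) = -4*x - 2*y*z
0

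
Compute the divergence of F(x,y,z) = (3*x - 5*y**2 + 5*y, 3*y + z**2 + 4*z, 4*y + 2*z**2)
4*z + 6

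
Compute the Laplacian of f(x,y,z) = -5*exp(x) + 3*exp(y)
-5*exp(x) + 3*exp(y)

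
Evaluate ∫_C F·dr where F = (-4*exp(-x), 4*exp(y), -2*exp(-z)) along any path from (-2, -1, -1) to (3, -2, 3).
2*(-2*exp(5) - exp(4) - 2*exp(2) + 3 + 2*E)*exp(-3)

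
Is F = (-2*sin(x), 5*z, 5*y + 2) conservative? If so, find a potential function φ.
Yes, F is conservative. φ = 5*y*z + 2*z + 2*cos(x)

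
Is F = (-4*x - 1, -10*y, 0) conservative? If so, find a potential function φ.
Yes, F is conservative. φ = -2*x**2 - x - 5*y**2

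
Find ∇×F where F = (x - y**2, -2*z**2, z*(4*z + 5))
(4*z, 0, 2*y)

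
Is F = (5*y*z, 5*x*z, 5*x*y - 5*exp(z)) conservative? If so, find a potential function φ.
Yes, F is conservative. φ = 5*x*y*z - 5*exp(z)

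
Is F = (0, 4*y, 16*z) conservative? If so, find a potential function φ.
Yes, F is conservative. φ = 2*y**2 + 8*z**2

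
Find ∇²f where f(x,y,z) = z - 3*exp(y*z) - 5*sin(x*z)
5*x**2*sin(x*z) - 3*y**2*exp(y*z) - 3*z**2*exp(y*z) + 5*z**2*sin(x*z)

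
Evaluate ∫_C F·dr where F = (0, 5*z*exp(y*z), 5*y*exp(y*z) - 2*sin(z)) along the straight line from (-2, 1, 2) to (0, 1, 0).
-5*exp(2) - 2*cos(2) + 7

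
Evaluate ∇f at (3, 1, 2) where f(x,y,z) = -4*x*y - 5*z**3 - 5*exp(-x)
(-4 + 5*exp(-3), -12, -60)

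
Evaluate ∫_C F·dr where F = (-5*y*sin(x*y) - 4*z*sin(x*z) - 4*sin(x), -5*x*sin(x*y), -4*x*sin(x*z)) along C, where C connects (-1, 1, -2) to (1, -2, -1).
-cos(1) + cos(2)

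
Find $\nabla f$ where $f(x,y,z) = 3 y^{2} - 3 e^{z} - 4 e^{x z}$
(-4*z*exp(x*z), 6*y, -4*x*exp(x*z) - 3*exp(z))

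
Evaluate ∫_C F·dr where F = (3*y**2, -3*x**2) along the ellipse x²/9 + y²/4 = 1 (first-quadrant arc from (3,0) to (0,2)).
-60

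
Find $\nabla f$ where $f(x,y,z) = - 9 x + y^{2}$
(-9, 2*y, 0)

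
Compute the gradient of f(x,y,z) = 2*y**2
(0, 4*y, 0)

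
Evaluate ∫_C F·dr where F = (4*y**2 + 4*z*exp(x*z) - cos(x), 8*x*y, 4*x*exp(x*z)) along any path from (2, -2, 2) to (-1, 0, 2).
-4*exp(4) - 32 + 4*exp(-2) + sin(1) + sin(2)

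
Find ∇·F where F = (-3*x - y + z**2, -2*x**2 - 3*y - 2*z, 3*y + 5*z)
-1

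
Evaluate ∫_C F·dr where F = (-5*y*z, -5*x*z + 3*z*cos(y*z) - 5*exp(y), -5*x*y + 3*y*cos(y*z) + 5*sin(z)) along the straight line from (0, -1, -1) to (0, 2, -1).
-5*exp(2) - 3*sin(2) - 3*sin(1) + 5*exp(-1)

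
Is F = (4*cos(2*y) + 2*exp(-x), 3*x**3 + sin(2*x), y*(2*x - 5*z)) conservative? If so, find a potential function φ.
No, ∇×F = (2*x - 5*z, -2*y, 9*x**2 + 8*sin(2*y) + 2*cos(2*x)) ≠ 0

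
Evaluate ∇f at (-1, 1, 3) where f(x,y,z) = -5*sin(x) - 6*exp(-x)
(-5*cos(1) + 6*E, 0, 0)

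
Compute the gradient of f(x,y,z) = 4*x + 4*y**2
(4, 8*y, 0)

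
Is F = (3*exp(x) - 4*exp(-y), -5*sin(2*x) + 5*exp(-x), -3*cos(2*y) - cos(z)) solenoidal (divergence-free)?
No, ∇·F = 3*exp(x) + sin(z)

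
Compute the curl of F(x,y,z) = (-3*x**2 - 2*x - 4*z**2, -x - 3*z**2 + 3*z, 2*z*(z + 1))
(6*z - 3, -8*z, -1)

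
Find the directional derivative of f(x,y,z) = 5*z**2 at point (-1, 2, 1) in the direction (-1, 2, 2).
20/3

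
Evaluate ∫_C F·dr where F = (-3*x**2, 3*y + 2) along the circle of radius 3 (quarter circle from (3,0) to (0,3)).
93/2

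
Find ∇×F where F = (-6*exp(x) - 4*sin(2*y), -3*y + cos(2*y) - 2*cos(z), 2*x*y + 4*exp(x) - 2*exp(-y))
(2*x - 2*sin(z) + 2*exp(-y), -2*y - 4*exp(x), 8*cos(2*y))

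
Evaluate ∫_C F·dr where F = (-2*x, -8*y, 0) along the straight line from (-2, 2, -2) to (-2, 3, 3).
-20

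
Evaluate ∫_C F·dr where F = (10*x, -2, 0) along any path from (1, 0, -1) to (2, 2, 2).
11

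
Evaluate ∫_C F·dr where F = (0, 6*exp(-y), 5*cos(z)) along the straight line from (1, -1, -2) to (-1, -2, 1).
-6*exp(2) + 5*sin(1) + 5*sin(2) + 6*E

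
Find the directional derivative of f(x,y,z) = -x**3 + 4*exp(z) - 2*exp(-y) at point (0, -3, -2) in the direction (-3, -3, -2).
sqrt(22)*(-3*exp(5) - 4)*exp(-2)/11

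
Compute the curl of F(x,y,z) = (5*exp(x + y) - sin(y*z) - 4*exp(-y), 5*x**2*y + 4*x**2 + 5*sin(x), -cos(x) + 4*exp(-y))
(-4*exp(-y), -y*cos(y*z) - sin(x), 10*x*y + 8*x + z*cos(y*z) - 5*exp(x + y) + 5*cos(x) - 4*exp(-y))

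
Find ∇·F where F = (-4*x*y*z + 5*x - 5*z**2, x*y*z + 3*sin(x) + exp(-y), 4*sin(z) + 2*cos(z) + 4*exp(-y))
x*z - 4*y*z - 2*sin(z) + 4*cos(z) + 5 - exp(-y)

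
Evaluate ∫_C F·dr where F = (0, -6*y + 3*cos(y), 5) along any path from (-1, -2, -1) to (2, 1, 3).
3*sin(1) + 3*sin(2) + 29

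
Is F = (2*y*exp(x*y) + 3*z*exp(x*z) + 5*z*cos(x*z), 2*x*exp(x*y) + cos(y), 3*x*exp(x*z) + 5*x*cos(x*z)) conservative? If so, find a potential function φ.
Yes, F is conservative. φ = 2*exp(x*y) + 3*exp(x*z) + sin(y) + 5*sin(x*z)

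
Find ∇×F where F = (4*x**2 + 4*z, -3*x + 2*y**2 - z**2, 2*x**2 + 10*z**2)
(2*z, 4 - 4*x, -3)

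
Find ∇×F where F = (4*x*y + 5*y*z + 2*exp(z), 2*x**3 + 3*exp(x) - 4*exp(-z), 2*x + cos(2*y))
(-2*sin(2*y) - 4*exp(-z), 5*y + 2*exp(z) - 2, 6*x**2 - 4*x - 5*z + 3*exp(x))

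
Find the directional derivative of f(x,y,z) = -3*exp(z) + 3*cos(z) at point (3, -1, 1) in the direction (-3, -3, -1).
3*sqrt(19)*(sin(1) + E)/19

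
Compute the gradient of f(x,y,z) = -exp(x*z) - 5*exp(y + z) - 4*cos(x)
(-z*exp(x*z) + 4*sin(x), -5*exp(y + z), -x*exp(x*z) - 5*exp(y + z))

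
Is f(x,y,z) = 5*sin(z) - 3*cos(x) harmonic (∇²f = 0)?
No, ∇²f = -5*sin(z) + 3*cos(x)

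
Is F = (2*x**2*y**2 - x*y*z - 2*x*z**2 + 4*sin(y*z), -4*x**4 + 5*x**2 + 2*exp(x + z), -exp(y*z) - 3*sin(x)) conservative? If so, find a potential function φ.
No, ∇×F = (-z*exp(y*z) - 2*exp(x + z), -x*y - 4*x*z + 4*y*cos(y*z) + 3*cos(x), -16*x**3 - 4*x**2*y + x*z + 10*x - 4*z*cos(y*z) + 2*exp(x + z)) ≠ 0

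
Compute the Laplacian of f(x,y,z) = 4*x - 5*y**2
-10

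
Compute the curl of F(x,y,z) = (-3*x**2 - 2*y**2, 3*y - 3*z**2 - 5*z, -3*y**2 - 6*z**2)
(-6*y + 6*z + 5, 0, 4*y)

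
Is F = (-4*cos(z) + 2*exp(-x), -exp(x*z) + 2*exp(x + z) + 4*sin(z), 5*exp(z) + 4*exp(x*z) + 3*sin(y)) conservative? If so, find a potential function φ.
No, ∇×F = (x*exp(x*z) - 2*exp(x + z) + 3*cos(y) - 4*cos(z), -4*z*exp(x*z) + 4*sin(z), -z*exp(x*z) + 2*exp(x + z)) ≠ 0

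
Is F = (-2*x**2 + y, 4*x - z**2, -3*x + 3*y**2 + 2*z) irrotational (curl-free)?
No, ∇×F = (6*y + 2*z, 3, 3)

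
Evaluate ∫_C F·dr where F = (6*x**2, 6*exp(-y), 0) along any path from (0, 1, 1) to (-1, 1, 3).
-2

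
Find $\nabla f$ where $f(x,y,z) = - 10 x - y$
(-10, -1, 0)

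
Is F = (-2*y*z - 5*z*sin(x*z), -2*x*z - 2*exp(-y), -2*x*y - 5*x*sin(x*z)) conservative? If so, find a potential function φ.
Yes, F is conservative. φ = -2*x*y*z + 5*cos(x*z) + 2*exp(-y)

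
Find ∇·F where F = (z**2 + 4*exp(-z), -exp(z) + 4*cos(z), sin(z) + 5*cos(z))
-5*sin(z) + cos(z)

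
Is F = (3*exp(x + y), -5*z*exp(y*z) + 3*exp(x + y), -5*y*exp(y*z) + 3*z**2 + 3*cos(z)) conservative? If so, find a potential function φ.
Yes, F is conservative. φ = z**3 - 5*exp(y*z) + 3*exp(x + y) + 3*sin(z)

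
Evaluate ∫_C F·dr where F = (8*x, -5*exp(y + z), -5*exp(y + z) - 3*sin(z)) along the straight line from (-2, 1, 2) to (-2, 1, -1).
-5 - 3*cos(2) + 3*cos(1) + 5*exp(3)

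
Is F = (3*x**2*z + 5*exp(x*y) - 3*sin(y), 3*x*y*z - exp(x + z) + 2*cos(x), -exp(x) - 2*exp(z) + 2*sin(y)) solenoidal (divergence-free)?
No, ∇·F = 9*x*z + 5*y*exp(x*y) - 2*exp(z)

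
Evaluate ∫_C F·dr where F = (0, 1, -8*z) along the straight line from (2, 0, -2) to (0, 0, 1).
12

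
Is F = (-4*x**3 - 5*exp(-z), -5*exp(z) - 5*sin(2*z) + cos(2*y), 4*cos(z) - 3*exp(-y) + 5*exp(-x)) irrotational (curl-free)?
No, ∇×F = (5*exp(z) + 10*cos(2*z) + 3*exp(-y), 5*exp(-z) + 5*exp(-x), 0)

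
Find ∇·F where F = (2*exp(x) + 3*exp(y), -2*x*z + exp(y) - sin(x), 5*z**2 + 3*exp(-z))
10*z + 2*exp(x) + exp(y) - 3*exp(-z)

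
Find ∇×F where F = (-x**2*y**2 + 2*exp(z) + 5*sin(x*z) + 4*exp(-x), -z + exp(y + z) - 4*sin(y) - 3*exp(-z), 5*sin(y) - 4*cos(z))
(-exp(y + z) + 5*cos(y) + 1 - 3*exp(-z), 5*x*cos(x*z) + 2*exp(z), 2*x**2*y)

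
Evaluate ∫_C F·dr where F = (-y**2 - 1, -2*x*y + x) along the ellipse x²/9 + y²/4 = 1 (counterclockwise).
6*pi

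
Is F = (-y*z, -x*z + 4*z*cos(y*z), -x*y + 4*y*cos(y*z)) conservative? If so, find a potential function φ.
Yes, F is conservative. φ = -x*y*z + 4*sin(y*z)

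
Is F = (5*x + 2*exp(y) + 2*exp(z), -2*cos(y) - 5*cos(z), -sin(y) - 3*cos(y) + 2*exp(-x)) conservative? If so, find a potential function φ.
No, ∇×F = (3*sin(y) - 5*sin(z) - cos(y), 2*exp(z) + 2*exp(-x), -2*exp(y)) ≠ 0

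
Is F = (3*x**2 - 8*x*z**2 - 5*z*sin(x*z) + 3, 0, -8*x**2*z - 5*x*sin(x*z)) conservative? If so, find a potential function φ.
Yes, F is conservative. φ = x**3 - 4*x**2*z**2 + 3*x + 5*cos(x*z)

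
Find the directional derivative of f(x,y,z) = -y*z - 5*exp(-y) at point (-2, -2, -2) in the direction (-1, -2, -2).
-10*exp(2)/3 - 8/3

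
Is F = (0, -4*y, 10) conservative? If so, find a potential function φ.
Yes, F is conservative. φ = -2*y**2 + 10*z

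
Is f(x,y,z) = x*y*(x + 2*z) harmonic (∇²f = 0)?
No, ∇²f = 2*y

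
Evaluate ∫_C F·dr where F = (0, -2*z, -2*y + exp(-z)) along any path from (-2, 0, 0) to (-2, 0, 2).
1 - exp(-2)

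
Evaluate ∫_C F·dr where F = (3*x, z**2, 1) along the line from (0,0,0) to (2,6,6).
84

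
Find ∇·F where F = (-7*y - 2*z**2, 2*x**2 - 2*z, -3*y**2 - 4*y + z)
1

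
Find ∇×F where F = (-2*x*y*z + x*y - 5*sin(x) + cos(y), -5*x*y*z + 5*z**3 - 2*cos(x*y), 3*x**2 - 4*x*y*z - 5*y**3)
(5*x*y - 4*x*z - 15*y**2 - 15*z**2, -2*x*y - 6*x + 4*y*z, 2*x*z - x - 5*y*z + 2*y*sin(x*y) + sin(y))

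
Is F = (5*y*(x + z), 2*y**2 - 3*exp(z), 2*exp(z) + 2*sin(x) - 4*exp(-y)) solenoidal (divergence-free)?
No, ∇·F = 9*y + 2*exp(z)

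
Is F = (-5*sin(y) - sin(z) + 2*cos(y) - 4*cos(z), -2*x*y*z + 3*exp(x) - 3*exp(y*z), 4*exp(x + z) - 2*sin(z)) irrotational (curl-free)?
No, ∇×F = (y*(2*x + 3*exp(y*z)), -4*exp(x + z) + 4*sin(z) - cos(z), -2*y*z + 3*exp(x) + 2*sin(y) + 5*cos(y))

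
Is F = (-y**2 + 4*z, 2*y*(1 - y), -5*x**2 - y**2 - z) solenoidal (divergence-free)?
No, ∇·F = 1 - 4*y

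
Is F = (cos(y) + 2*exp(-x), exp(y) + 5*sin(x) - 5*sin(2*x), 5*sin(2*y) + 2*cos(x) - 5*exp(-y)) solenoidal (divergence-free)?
No, ∇·F = exp(y) - 2*exp(-x)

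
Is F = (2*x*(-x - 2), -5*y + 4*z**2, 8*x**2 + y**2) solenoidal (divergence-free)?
No, ∇·F = -4*x - 9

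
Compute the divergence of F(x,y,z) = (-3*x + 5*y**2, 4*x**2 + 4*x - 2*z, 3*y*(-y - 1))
-3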